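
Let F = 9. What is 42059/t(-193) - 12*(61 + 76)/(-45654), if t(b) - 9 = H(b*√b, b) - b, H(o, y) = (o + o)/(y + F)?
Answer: 547255604511730/2682584245817 - 746799604*I*√193/352554113 ≈ 204.0 - 29.428*I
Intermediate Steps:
H(o, y) = 2*o/(9 + y) (H(o, y) = (o + o)/(y + 9) = (2*o)/(9 + y) = 2*o/(9 + y))
t(b) = 9 - b + 2*b^(3/2)/(9 + b) (t(b) = 9 + (2*(b*√b)/(9 + b) - b) = 9 + (2*b^(3/2)/(9 + b) - b) = 9 + (-b + 2*b^(3/2)/(9 + b)) = 9 - b + 2*b^(3/2)/(9 + b))
42059/t(-193) - 12*(61 + 76)/(-45654) = 42059/(((81 - 1*(-193)² + 2*(-193)^(3/2))/(9 - 193))) - 12*(61 + 76)/(-45654) = 42059/(((81 - 1*37249 + 2*(-193*I*√193))/(-184))) - 12*137*(-1/45654) = 42059/((-(81 - 37249 - 386*I*√193)/184)) - 1644*(-1/45654) = 42059/((-(-37168 - 386*I*√193)/184)) + 274/7609 = 42059/(202 + 193*I*√193/92) + 274/7609 = 274/7609 + 42059/(202 + 193*I*√193/92)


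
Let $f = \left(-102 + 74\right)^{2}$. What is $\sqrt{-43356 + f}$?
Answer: $2 i \sqrt{10643} \approx 206.33 i$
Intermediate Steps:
$f = 784$ ($f = \left(-28\right)^{2} = 784$)
$\sqrt{-43356 + f} = \sqrt{-43356 + 784} = \sqrt{-42572} = 2 i \sqrt{10643}$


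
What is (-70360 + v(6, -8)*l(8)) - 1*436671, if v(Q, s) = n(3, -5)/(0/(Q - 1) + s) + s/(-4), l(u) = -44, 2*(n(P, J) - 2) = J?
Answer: -2028487/4 ≈ -5.0712e+5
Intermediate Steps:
n(P, J) = 2 + J/2
v(Q, s) = -1/(2*s) - s/4 (v(Q, s) = (2 + (½)*(-5))/(0/(Q - 1) + s) + s/(-4) = (2 - 5/2)/(0/(-1 + Q) + s) + s*(-¼) = -1/(2*(0 + s)) - s/4 = -1/(2*s) - s/4)
(-70360 + v(6, -8)*l(8)) - 1*436671 = (-70360 + ((¼)*(-2 - 1*(-8)²)/(-8))*(-44)) - 1*436671 = (-70360 + ((¼)*(-⅛)*(-2 - 1*64))*(-44)) - 436671 = (-70360 + ((¼)*(-⅛)*(-2 - 64))*(-44)) - 436671 = (-70360 + ((¼)*(-⅛)*(-66))*(-44)) - 436671 = (-70360 + (33/16)*(-44)) - 436671 = (-70360 - 363/4) - 436671 = -281803/4 - 436671 = -2028487/4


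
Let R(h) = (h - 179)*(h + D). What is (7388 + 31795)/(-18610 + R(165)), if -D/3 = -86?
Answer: -39183/24532 ≈ -1.5972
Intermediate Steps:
D = 258 (D = -3*(-86) = 258)
R(h) = (-179 + h)*(258 + h) (R(h) = (h - 179)*(h + 258) = (-179 + h)*(258 + h))
(7388 + 31795)/(-18610 + R(165)) = (7388 + 31795)/(-18610 + (-46182 + 165² + 79*165)) = 39183/(-18610 + (-46182 + 27225 + 13035)) = 39183/(-18610 - 5922) = 39183/(-24532) = 39183*(-1/24532) = -39183/24532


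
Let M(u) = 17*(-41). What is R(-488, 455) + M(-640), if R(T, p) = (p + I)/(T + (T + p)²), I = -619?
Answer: -419061/601 ≈ -697.27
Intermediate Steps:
R(T, p) = (-619 + p)/(T + (T + p)²) (R(T, p) = (p - 619)/(T + (T + p)²) = (-619 + p)/(T + (T + p)²))
M(u) = -697
R(-488, 455) + M(-640) = (-619 + 455)/(-488 + (-488 + 455)²) - 697 = -164/(-488 + (-33)²) - 697 = -164/(-488 + 1089) - 697 = -164/601 - 697 = -419061/601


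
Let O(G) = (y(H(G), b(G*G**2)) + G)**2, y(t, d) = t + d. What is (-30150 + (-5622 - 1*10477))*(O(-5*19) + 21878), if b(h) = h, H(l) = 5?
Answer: -34004403728515647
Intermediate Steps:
y(t, d) = d + t
O(G) = (5 + G + G**3)**2 (O(G) = ((G*G**2 + 5) + G)**2 = ((G**3 + 5) + G)**2 = ((5 + G**3) + G)**2 = (5 + G + G**3)**2)
(-30150 + (-5622 - 1*10477))*(O(-5*19) + 21878) = (-30150 + (-5622 - 1*10477))*((5 - 5*19 + (-5*19)**3)**2 + 21878) = (-30150 + (-5622 - 10477))*((5 - 95 + (-95)**3)**2 + 21878) = (-30150 - 16099)*((5 - 95 - 857375)**2 + 21878) = -46249*((-857465)**2 + 21878) = -46249*(735246226225 + 21878) = -46249*735246248103 = -34004403728515647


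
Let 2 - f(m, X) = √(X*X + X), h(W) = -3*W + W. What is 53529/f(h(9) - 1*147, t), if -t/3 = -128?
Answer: -53529/73918 - 107058*√2310/36959 ≈ -139.95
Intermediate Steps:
t = 384 (t = -3*(-128) = 384)
h(W) = -2*W
f(m, X) = 2 - √(X + X²) (f(m, X) = 2 - √(X*X + X) = 2 - √(X² + X) = 2 - √(X + X²))
53529/f(h(9) - 1*147, t) = 53529/(2 - √(384*(1 + 384))) = 53529/(2 - √(384*385)) = 53529/(2 - √147840) = 53529/(2 - 8*√2310)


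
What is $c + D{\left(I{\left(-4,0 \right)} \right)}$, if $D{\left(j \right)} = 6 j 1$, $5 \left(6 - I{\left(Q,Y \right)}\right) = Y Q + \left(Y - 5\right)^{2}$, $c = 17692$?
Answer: $17698$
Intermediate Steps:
$I{\left(Q,Y \right)} = 6 - \frac{\left(-5 + Y\right)^{2}}{5} - \frac{Q Y}{5}$ ($I{\left(Q,Y \right)} = 6 - \frac{Y Q + \left(Y - 5\right)^{2}}{5} = 6 - \frac{Q Y + \left(-5 + Y\right)^{2}}{5} = 6 - \frac{\left(-5 + Y\right)^{2} + Q Y}{5} = 6 - \left(\frac{\left(-5 + Y\right)^{2}}{5} + \frac{Q Y}{5}\right) = 6 - \frac{\left(-5 + Y\right)^{2}}{5} - \frac{Q Y}{5}$)
$D{\left(j \right)} = 6 j$
$c + D{\left(I{\left(-4,0 \right)} \right)} = 17692 + 6 \left(6 - \frac{\left(-5 + 0\right)^{2}}{5} - \left(- \frac{4}{5}\right) 0\right) = 17692 + 6 \left(6 - \frac{\left(-5\right)^{2}}{5} + 0\right) = 17692 + 6 \left(6 - 5 + 0\right) = 17692 + 6 \cdot 1 = 17692 + 6 = 17698$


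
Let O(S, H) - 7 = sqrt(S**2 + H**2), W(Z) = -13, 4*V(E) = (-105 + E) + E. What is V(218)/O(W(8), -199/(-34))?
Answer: -669613/178321 + 5627*sqrt(234965)/356642 ≈ 3.8929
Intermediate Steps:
V(E) = -105/4 + E/2 (V(E) = ((-105 + E) + E)/4 = (-105 + 2*E)/4 = -105/4 + E/2)
O(S, H) = 7 + sqrt(H**2 + S**2) (O(S, H) = 7 + sqrt(S**2 + H**2) = 7 + sqrt(H**2 + S**2))
V(218)/O(W(8), -199/(-34)) = (-105/4 + (1/2)*218)/(7 + sqrt((-199/(-34))**2 + (-13)**2)) = (-105/4 + 109)/(7 + sqrt((-199*(-1/34))**2 + 169)) = 331/(4*(7 + sqrt((199/34)**2 + 169))) = 331/(4*(7 + sqrt(39601/1156 + 169))) = 331/(4*(7 + sqrt(234965/1156))) = 331/(4*(7 + sqrt(234965)/34))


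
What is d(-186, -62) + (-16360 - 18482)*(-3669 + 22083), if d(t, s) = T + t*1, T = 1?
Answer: -641580773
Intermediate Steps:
d(t, s) = 1 + t (d(t, s) = 1 + t*1 = 1 + t)
d(-186, -62) + (-16360 - 18482)*(-3669 + 22083) = (1 - 186) + (-16360 - 18482)*(-3669 + 22083) = -185 - 34842*18414 = -185 - 641580588 = -641580773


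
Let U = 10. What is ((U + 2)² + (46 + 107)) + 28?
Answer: 325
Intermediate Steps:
((U + 2)² + (46 + 107)) + 28 = ((10 + 2)² + (46 + 107)) + 28 = (12² + 153) + 28 = (144 + 153) + 28 = 297 + 28 = 325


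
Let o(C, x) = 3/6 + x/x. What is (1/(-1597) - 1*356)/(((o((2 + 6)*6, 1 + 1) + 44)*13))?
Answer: -162438/269893 ≈ -0.60186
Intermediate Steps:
o(C, x) = 3/2 (o(C, x) = 3*(⅙) + 1 = ½ + 1 = 3/2)
(1/(-1597) - 1*356)/(((o((2 + 6)*6, 1 + 1) + 44)*13)) = (1/(-1597) - 1*356)/(((3/2 + 44)*13)) = (-1/1597 - 356)/(((91/2)*13)) = -568533/(1597*1183/2) = -568533/1597*2/1183 = -162438/269893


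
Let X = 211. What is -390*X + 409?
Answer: -81881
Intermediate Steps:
-390*X + 409 = -390*211 + 409 = -82290 + 409 = -81881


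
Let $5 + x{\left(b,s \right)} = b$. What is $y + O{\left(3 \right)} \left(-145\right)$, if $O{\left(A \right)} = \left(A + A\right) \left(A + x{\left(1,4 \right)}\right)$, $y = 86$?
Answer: $956$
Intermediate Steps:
$x{\left(b,s \right)} = -5 + b$
$O{\left(A \right)} = 2 A \left(-4 + A\right)$ ($O{\left(A \right)} = \left(A + A\right) \left(A + \left(-5 + 1\right)\right) = 2 A \left(A - 4\right) = 2 A \left(-4 + A\right)$)
$y + O{\left(3 \right)} \left(-145\right) = 86 + 2 \cdot 3 \left(-4 + 3\right) \left(-145\right) = 86 + 2 \cdot 3 \left(-1\right) \left(-145\right) = 86 - -870 = 86 + 870 = 956$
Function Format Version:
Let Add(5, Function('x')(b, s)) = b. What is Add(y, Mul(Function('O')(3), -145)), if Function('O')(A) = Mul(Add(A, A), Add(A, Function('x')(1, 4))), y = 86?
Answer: 956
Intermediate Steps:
Function('x')(b, s) = Add(-5, b)
Function('O')(A) = Mul(2, A, Add(-4, A)) (Function('O')(A) = Mul(Add(A, A), Add(A, Add(-5, 1))) = Mul(Mul(2, A), Add(A, -4)) = Mul(Mul(2, A), Add(-4, A)) = Mul(2, A, Add(-4, A)))
Add(y, Mul(Function('O')(3), -145)) = Add(86, Mul(Mul(2, 3, Add(-4, 3)), -145)) = Add(86, Mul(Mul(2, 3, -1), -145)) = Add(86, Mul(-6, -145)) = Add(86, 870) = 956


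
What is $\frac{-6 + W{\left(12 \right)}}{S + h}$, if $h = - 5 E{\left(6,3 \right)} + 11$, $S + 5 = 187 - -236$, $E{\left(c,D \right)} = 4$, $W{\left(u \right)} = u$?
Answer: $\frac{6}{409} \approx 0.01467$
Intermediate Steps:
$S = 418$ ($S = -5 + \left(187 - -236\right) = -5 + \left(187 + 236\right) = -5 + 423 = 418$)
$h = -9$ ($h = \left(-5\right) 4 + 11 = -20 + 11 = -9$)
$\frac{-6 + W{\left(12 \right)}}{S + h} = \frac{-6 + 12}{418 - 9} = \frac{6}{409}$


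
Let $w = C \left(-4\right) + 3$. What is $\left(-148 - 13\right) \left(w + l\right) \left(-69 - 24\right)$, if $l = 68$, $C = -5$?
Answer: $1362543$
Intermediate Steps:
$w = 23$ ($w = \left(-5\right) \left(-4\right) + 3 = 20 + 3 = 23$)
$\left(-148 - 13\right) \left(w + l\right) \left(-69 - 24\right) = \left(-148 - 13\right) \left(23 + 68\right) \left(-69 - 24\right) = - 161 \cdot 91 \left(-93\right) = \left(-161\right) \left(-8463\right) = 1362543$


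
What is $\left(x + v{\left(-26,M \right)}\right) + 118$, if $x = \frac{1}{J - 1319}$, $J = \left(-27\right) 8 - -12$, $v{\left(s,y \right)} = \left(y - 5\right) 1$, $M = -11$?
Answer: $\frac{155345}{1523} \approx 102.0$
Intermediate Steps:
$v{\left(s,y \right)} = -5 + y$ ($v{\left(s,y \right)} = \left(-5 + y\right) 1 = -5 + y$)
$J = -204$ ($J = -216 + 12 = -204$)
$x = - \frac{1}{1523}$ ($x = \frac{1}{-204 - 1319} = \frac{1}{-1523} = - \frac{1}{1523} \approx -0.0006566$)
$\left(x + v{\left(-26,M \right)}\right) + 118 = \left(- \frac{1}{1523} - 16\right) + 118 = - \frac{24369}{1523} + 118 = \frac{155345}{1523}$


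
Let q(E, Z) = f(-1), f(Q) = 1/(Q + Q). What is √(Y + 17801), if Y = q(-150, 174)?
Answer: √71202/2 ≈ 133.42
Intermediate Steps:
f(Q) = 1/(2*Q)
q(E, Z) = -½ (q(E, Z) = (½)/(-1) = (½)*(-1) = -½)
Y = -½ ≈ -0.50000
√(Y + 17801) = √(-½ + 17801) = √(35601/2) = √71202/2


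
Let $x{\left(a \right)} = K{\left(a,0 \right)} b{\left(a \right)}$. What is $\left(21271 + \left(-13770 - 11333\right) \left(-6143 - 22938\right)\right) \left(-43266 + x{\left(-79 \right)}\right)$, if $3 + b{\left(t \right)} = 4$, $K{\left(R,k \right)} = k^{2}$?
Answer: $-31585980471324$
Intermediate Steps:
$b{\left(t \right)} = 1$ ($b{\left(t \right)} = -3 + 4 = 1$)
$x{\left(a \right)} = 0$ ($x{\left(a \right)} = 0^{2} \cdot 1 = 0 \cdot 1 = 0$)
$\left(21271 + \left(-13770 - 11333\right) \left(-6143 - 22938\right)\right) \left(-43266 + x{\left(-79 \right)}\right) = \left(21271 + \left(-13770 - 11333\right) \left(-6143 - 22938\right)\right) \left(-43266 + 0\right) = \left(21271 - -730020343\right) \left(-43266\right) = \left(21271 + 730020343\right) \left(-43266\right) = 730041614 \left(-43266\right) = -31585980471324$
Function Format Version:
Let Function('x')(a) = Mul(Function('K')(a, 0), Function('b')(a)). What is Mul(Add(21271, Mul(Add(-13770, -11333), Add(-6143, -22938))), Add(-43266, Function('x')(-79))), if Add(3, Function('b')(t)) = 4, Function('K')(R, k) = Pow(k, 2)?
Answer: -31585980471324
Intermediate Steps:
Function('b')(t) = 1 (Function('b')(t) = Add(-3, 4) = 1)
Function('x')(a) = 0 (Function('x')(a) = Mul(Pow(0, 2), 1) = Mul(0, 1) = 0)
Mul(Add(21271, Mul(Add(-13770, -11333), Add(-6143, -22938))), Add(-43266, Function('x')(-79))) = Mul(Add(21271, Mul(Add(-13770, -11333), Add(-6143, -22938))), Add(-43266, 0)) = Mul(Add(21271, Mul(-25103, -29081)), -43266) = Mul(Add(21271, 730020343), -43266) = Mul(730041614, -43266) = -31585980471324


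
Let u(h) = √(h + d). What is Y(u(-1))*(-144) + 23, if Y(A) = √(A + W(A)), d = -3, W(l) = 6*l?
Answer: 23 - 144*√14*√I ≈ -357.99 - 380.99*I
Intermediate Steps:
u(h) = √(-3 + h) (u(h) = √(h - 3) = √(-3 + h))
Y(A) = √7*√A (Y(A) = √(A + 6*A) = √(7*A) = √7*√A)
Y(u(-1))*(-144) + 23 = (√7*√(√(-3 - 1)))*(-144) + 23 = (√7*√(√(-4)))*(-144) + 23 = (√7*√(2*I))*(-144) + 23 = (√7*(1 + I))*(-144) + 23 = -144*√7*(1 + I) + 23 = 23 - 144*√7*(1 + I)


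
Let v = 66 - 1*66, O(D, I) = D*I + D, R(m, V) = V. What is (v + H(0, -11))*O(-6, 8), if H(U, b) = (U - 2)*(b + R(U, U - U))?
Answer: -1188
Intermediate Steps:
H(U, b) = b*(-2 + U) (H(U, b) = (U - 2)*(b + (U - U)) = (-2 + U)*(b + 0) = (-2 + U)*b = b*(-2 + U))
O(D, I) = D + D*I
v = 0 (v = 66 - 66 = 0)
(v + H(0, -11))*O(-6, 8) = (0 - 11*(-2 + 0))*(-6*(1 + 8)) = (0 - 11*(-2))*(-6*9) = (0 + 22)*(-54) = 22*(-54) = -1188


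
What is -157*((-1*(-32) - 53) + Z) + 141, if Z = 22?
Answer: -16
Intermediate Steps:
-157*((-1*(-32) - 53) + Z) + 141 = -157*((-1*(-32) - 53) + 22) + 141 = -157*((32 - 53) + 22) + 141 = -157*(-21 + 22) + 141 = -157*1 + 141 = -157 + 141 = -16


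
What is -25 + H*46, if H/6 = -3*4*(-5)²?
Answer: -82825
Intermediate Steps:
H = -1800 (H = 6*(-3*4*(-5)²) = 6*(-12*25) = 6*(-300) = -1800)
-25 + H*46 = -25 - 1800*46 = -25 - 82800 = -82825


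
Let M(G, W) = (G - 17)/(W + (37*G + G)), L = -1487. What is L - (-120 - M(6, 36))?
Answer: -32809/24 ≈ -1367.0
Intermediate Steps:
M(G, W) = (-17 + G)/(W + 38*G)
L - (-120 - M(6, 36)) = -1487 - (-120 - (-17 + 6)/(36 + 38*6)) = -1487 - (-120 - (-11)/(36 + 228)) = -1487 - (-120 - (-11)/264) = -1487 - (-120 - 1*(-1/24)) = -1487 - (-120 + 1/24) = -1487 - 1*(-2879/24) = -1487 + 2879/24 = -32809/24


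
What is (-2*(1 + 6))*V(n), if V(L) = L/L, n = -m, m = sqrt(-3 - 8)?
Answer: -14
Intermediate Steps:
m = I*sqrt(11) (m = sqrt(-11) = I*sqrt(11) ≈ 3.3166*I)
n = -I*sqrt(11) ≈ -3.3166*I
V(L) = 1
(-2*(1 + 6))*V(n) = -2*(1 + 6)*1 = -2*7*1 = -14*1 = -14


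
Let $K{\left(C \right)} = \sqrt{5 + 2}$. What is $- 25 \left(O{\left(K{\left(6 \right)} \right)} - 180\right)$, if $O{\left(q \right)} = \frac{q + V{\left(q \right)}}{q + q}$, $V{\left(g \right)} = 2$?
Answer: $\frac{8975}{2} - \frac{25 \sqrt{7}}{7} \approx 4478.0$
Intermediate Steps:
$K{\left(C \right)} = \sqrt{7}$
$O{\left(q \right)} = \frac{2 + q}{2 q}$ ($O{\left(q \right)} = \frac{q + 2}{q + q} = \frac{2 + q}{2 q}$)
$- 25 \left(O{\left(K{\left(6 \right)} \right)} - 180\right) = - 25 \left(\frac{2 + \sqrt{7}}{2 \sqrt{7}} - 180\right) = - 25 \left(\frac{\frac{\sqrt{7}}{7} \left(2 + \sqrt{7}\right)}{2} - 180\right) = - 25 \left(\frac{\sqrt{7} \left(2 + \sqrt{7}\right)}{14} - 180\right) = - 25 \left(-180 + \frac{\sqrt{7} \left(2 + \sqrt{7}\right)}{14}\right) = 4500 - \frac{25 \sqrt{7} \left(2 + \sqrt{7}\right)}{14}$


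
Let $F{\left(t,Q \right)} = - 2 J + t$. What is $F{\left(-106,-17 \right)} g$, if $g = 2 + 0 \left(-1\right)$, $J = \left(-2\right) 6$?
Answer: $-164$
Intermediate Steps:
$J = -12$
$g = 2$ ($g = 2 + 0 = 2$)
$F{\left(t,Q \right)} = 24 + t$ ($F{\left(t,Q \right)} = \left(-2\right) \left(-12\right) + t = 24 + t$)
$F{\left(-106,-17 \right)} g = \left(24 - 106\right) 2 = \left(-82\right) 2 = -164$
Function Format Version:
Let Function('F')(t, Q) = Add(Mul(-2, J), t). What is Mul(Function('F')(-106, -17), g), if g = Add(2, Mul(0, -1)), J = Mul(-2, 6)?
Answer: -164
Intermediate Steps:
J = -12
g = 2 (g = Add(2, 0) = 2)
Function('F')(t, Q) = Add(24, t) (Function('F')(t, Q) = Add(Mul(-2, -12), t) = Add(24, t))
Mul(Function('F')(-106, -17), g) = Mul(Add(24, -106), 2) = Mul(-82, 2) = -164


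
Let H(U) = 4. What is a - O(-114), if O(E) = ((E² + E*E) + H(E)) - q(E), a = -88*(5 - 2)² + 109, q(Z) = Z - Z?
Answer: -26679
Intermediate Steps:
q(Z) = 0
a = -683 (a = -88*3² + 109 = -88*9 + 109 = -792 + 109 = -683)
O(E) = 4 + 2*E² (O(E) = ((E² + E*E) + 4) - 1*0 = ((E² + E²) + 4) + 0 = (2*E² + 4) + 0 = (4 + 2*E²) + 0 = 4 + 2*E²)
a - O(-114) = -683 - (4 + 2*(-114)²) = -683 - (4 + 2*12996) = -683 - (4 + 25992) = -683 - 1*25996 = -683 - 25996 = -26679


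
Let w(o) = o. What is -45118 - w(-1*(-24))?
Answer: -45142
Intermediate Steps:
-45118 - w(-1*(-24)) = -45118 - (-1)*(-24) = -45118 - 1*24 = -45118 - 24 = -45142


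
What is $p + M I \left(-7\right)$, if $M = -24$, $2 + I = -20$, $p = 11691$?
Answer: $7995$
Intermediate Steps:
$I = -22$ ($I = -2 - 20 = -22$)
$p + M I \left(-7\right) = 11691 + \left(-24\right) \left(-22\right) \left(-7\right) = 11691 + 528 \left(-7\right) = 11691 - 3696 = 7995$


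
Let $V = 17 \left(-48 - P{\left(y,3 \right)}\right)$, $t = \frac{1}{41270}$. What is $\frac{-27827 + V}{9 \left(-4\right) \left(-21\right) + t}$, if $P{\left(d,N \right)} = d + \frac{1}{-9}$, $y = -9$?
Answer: $- \frac{10581339110}{280801089} \approx -37.683$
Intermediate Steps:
$t = \frac{1}{41270} \approx 2.4231 \cdot 10^{-5}$
$P{\left(d,N \right)} = - \frac{1}{9} + d$ ($P{\left(d,N \right)} = d - \frac{1}{9} = - \frac{1}{9} + d$)
$V = - \frac{5950}{9}$ ($V = 17 \left(-48 - \left(- \frac{1}{9} - 9\right)\right) = 17 \left(-48 - - \frac{82}{9}\right) = 17 \left(-48 + \frac{82}{9}\right) = 17 \left(- \frac{350}{9}\right) = - \frac{5950}{9} \approx -661.11$)
$\frac{-27827 + V}{9 \left(-4\right) \left(-21\right) + t} = \frac{-27827 - \frac{5950}{9}}{9 \left(-4\right) \left(-21\right) + \frac{1}{41270}} = - \frac{256393}{9 \left(\left(-36\right) \left(-21\right) + \frac{1}{41270}\right)} = - \frac{256393}{9 \left(756 + \frac{1}{41270}\right)} = - \frac{256393}{9 \cdot \frac{31200121}{41270}} = \left(- \frac{256393}{9}\right) \frac{41270}{31200121} = - \frac{10581339110}{280801089}$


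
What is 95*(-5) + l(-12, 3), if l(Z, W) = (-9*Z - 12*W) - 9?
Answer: -412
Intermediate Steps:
l(Z, W) = -9 - 12*W - 9*Z (l(Z, W) = (-12*W - 9*Z) - 9 = -9 - 12*W - 9*Z)
95*(-5) + l(-12, 3) = 95*(-5) + (-9 - 12*3 - 9*(-12)) = -475 + (-9 - 36 + 108) = -475 + 63 = -412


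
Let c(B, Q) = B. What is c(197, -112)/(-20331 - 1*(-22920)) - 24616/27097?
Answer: -58392715/70154133 ≈ -0.83235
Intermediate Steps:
c(197, -112)/(-20331 - 1*(-22920)) - 24616/27097 = 197/(-20331 - 1*(-22920)) - 24616/27097 = 197/(-20331 + 22920) - 24616*1/27097 = 197/2589 - 24616/27097 = -58392715/70154133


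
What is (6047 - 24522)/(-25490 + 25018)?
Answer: 18475/472 ≈ 39.142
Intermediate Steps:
(6047 - 24522)/(-25490 + 25018) = -18475/(-472) = -18475*(-1/472) = 18475/472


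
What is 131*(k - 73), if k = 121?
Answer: 6288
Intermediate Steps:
131*(k - 73) = 131*(121 - 73) = 131*48 = 6288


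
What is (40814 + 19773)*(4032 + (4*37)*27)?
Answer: 486392436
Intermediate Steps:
(40814 + 19773)*(4032 + (4*37)*27) = 60587*(4032 + 148*27) = 60587*(4032 + 3996) = 60587*8028 = 486392436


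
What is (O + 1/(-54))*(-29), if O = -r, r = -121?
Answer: -189457/54 ≈ -3508.5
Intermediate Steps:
O = 121 (O = -1*(-121) = 121)
(O + 1/(-54))*(-29) = (121 + 1/(-54))*(-29) = (121 - 1/54)*(-29) = (6533/54)*(-29) = -189457/54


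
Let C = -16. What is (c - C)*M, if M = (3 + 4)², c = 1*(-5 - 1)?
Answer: 490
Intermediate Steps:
c = -6 (c = 1*(-6) = -6)
M = 49 (M = 7² = 49)
(c - C)*M = (-6 - 1*(-16))*49 = (-6 + 16)*49 = 10*49 = 490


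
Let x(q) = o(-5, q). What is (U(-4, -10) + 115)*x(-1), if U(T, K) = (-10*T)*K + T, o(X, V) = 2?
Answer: -578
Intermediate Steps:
U(T, K) = T - 10*K*T (U(T, K) = -10*K*T + T = T - 10*K*T)
x(q) = 2
(U(-4, -10) + 115)*x(-1) = (-4*(1 - 10*(-10)) + 115)*2 = (-4*(1 + 100) + 115)*2 = (-4*101 + 115)*2 = (-404 + 115)*2 = -289*2 = -578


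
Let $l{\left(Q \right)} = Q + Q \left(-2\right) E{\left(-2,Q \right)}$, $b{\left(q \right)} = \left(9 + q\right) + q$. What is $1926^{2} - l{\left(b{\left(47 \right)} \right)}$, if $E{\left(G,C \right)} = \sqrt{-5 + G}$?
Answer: $3709373 + 206 i \sqrt{7} \approx 3.7094 \cdot 10^{6} + 545.02 i$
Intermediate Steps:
$b{\left(q \right)} = 9 + 2 q$
$l{\left(Q \right)} = Q - 2 i Q \sqrt{7}$ ($l{\left(Q \right)} = Q + Q \left(-2\right) \sqrt{-5 - 2} = Q + - 2 Q \sqrt{-7} = Q + - 2 Q i \sqrt{7} = Q - 2 i Q \sqrt{7}$)
$1926^{2} - l{\left(b{\left(47 \right)} \right)} = 1926^{2} - \left(9 + 2 \cdot 47\right) \left(1 - 2 i \sqrt{7}\right) = 3709476 - \left(9 + 94\right) \left(1 - 2 i \sqrt{7}\right) = 3709476 - 103 \left(1 - 2 i \sqrt{7}\right) = 3709476 - \left(103 - 206 i \sqrt{7}\right) = 3709373 + 206 i \sqrt{7}$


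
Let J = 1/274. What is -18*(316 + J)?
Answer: -779265/137 ≈ -5688.1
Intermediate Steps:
J = 1/274 ≈ 0.0036496
-18*(316 + J) = -18*(316 + 1/274) = -18*86585/274 = -779265/137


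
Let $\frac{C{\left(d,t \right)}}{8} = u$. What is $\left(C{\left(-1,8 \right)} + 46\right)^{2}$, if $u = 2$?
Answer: $3844$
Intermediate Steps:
$C{\left(d,t \right)} = 16$ ($C{\left(d,t \right)} = 8 \cdot 2 = 16$)
$\left(C{\left(-1,8 \right)} + 46\right)^{2} = \left(16 + 46\right)^{2} = 62^{2} = 3844$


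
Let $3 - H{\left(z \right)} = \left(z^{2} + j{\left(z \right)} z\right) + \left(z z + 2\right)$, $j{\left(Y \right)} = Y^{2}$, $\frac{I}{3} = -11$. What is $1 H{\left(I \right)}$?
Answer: $33760$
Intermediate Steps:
$I = -33$ ($I = 3 \left(-11\right) = -33$)
$H{\left(z \right)} = 1 - z^{3} - 2 z^{2}$ ($H{\left(z \right)} = 3 - \left(\left(z^{2} + z^{2} z\right) + \left(z z + 2\right)\right) = 3 - \left(\left(z^{2} + z^{3}\right) + \left(z^{2} + 2\right)\right) = 3 - \left(\left(z^{2} + z^{3}\right) + \left(2 + z^{2}\right)\right) = 3 - \left(2 + z^{3} + 2 z^{2}\right) = 1 - z^{3} - 2 z^{2}$)
$1 H{\left(I \right)} = 1 \left(1 - \left(-33\right)^{3} - 2 \left(-33\right)^{2}\right) = 1 \left(1 - -35937 - 2178\right) = 1 \left(1 + 35937 - 2178\right) = 1 \cdot 33760 = 33760$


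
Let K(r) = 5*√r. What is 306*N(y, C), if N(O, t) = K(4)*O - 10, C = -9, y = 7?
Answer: 18360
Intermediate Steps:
N(O, t) = -10 + 10*O (N(O, t) = (5*√4)*O - 10 = (5*2)*O - 10 = 10*O - 10 = -10 + 10*O)
306*N(y, C) = 306*(-10 + 10*7) = 306*(-10 + 70) = 306*60 = 18360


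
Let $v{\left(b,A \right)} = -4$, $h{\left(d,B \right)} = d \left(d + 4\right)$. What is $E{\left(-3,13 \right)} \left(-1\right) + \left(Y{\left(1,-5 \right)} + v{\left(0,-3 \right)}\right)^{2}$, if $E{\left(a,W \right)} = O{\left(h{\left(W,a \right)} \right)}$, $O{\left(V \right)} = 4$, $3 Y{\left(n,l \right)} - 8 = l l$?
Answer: $45$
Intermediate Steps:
$Y{\left(n,l \right)} = \frac{8}{3} + \frac{l^{2}}{3}$ ($Y{\left(n,l \right)} = \frac{8}{3} + \frac{l l}{3} = \frac{8}{3} + \frac{l^{2}}{3}$)
$h{\left(d,B \right)} = d \left(4 + d\right)$
$E{\left(a,W \right)} = 4$
$E{\left(-3,13 \right)} \left(-1\right) + \left(Y{\left(1,-5 \right)} + v{\left(0,-3 \right)}\right)^{2} = 4 \left(-1\right) + \left(\left(\frac{8}{3} + \frac{\left(-5\right)^{2}}{3}\right) - 4\right)^{2} = -4 + \left(\left(\frac{8}{3} + \frac{1}{3} \cdot 25\right) - 4\right)^{2} = -4 + \left(\left(\frac{8}{3} + \frac{25}{3}\right) - 4\right)^{2} = -4 + \left(11 - 4\right)^{2} = -4 + 7^{2} = -4 + 49 = 45$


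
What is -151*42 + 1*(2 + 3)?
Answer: -6337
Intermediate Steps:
-151*42 + 1*(2 + 3) = -6342 + 1*5 = -6342 + 5 = -6337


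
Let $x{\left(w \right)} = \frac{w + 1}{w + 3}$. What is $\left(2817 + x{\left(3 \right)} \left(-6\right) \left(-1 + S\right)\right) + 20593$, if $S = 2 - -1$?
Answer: $23402$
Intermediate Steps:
$S = 3$ ($S = 2 + 1 = 3$)
$x{\left(w \right)} = \frac{1 + w}{3 + w}$
$\left(2817 + x{\left(3 \right)} \left(-6\right) \left(-1 + S\right)\right) + 20593 = \left(2817 + \frac{1 + 3}{3 + 3} \left(-6\right) \left(-1 + 3\right)\right) + 20593 = \left(2817 + \frac{1}{6} \cdot 4 \left(-6\right) 2\right) + 20593 = \left(2817 + \frac{2}{3} \left(-6\right) 2\right) + 20593 = \left(2817 - 8\right) + 20593 = 2809 + 20593 = 23402$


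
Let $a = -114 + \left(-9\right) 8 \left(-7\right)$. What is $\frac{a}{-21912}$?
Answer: $- \frac{65}{3652} \approx -0.017798$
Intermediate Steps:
$a = 390$ ($a = -114 - -504 = -114 + 504 = 390$)
$\frac{a}{-21912} = \frac{390}{-21912} = 390 \left(- \frac{1}{21912}\right) = - \frac{65}{3652}$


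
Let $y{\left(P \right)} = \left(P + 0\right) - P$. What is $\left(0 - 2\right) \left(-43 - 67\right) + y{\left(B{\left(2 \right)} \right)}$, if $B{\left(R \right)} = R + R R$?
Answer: $220$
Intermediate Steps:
$B{\left(R \right)} = R + R^{2}$
$y{\left(P \right)} = 0$ ($y{\left(P \right)} = P - P = 0$)
$\left(0 - 2\right) \left(-43 - 67\right) + y{\left(B{\left(2 \right)} \right)} = \left(0 - 2\right) \left(-43 - 67\right) + 0 = \left(0 - 2\right) \left(-110\right) + 0 = \left(-2\right) \left(-110\right) + 0 = 220 + 0 = 220$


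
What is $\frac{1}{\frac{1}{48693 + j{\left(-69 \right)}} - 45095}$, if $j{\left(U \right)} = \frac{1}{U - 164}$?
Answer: $- \frac{11345468}{511623879227} \approx -2.2175 \cdot 10^{-5}$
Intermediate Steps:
$j{\left(U \right)} = \frac{1}{-164 + U}$
$\frac{1}{\frac{1}{48693 + j{\left(-69 \right)}} - 45095} = \frac{1}{\frac{1}{48693 + \frac{1}{-164 - 69}} - 45095} = \frac{1}{\frac{1}{48693 + \frac{1}{-233}} - 45095} = \frac{1}{\frac{1}{48693 - \frac{1}{233}} - 45095} = \frac{1}{\frac{1}{\frac{11345468}{233}} - 45095} = \frac{1}{\frac{233}{11345468} - 45095} = \frac{1}{- \frac{511623879227}{11345468}} = - \frac{11345468}{511623879227}$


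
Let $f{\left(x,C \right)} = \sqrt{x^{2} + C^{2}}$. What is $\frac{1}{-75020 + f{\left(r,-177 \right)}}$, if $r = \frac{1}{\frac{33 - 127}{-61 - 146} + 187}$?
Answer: $- \frac{11295557413118}{847388000009764759} - \frac{116409 \sqrt{5241247052890}}{8473880000097647590} \approx -1.3361 \cdot 10^{-5}$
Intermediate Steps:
$r = \frac{207}{38803}$ ($r = \frac{1}{- \frac{94}{-207} + 187} = \frac{1}{\left(-94\right) \left(- \frac{1}{207}\right) + 187} = \frac{1}{\frac{94}{207} + 187} = \frac{1}{\frac{38803}{207}} = \frac{207}{38803} \approx 0.0053346$)
$f{\left(x,C \right)} = \sqrt{C^{2} + x^{2}}$
$\frac{1}{-75020 + f{\left(r,-177 \right)}} = \frac{1}{-75020 + \sqrt{\left(-177\right)^{2} + \left(\frac{207}{38803}\right)^{2}}} = \frac{1}{-75020 + \sqrt{31329 + \frac{42849}{1505672809}}} = \frac{1}{-75020 + \sqrt{\frac{47171223476010}{1505672809}}} = \frac{1}{-75020 + \frac{3 \sqrt{5241247052890}}{38803}}$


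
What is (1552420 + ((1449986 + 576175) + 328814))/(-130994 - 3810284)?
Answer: -126045/127138 ≈ -0.99140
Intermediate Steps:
(1552420 + ((1449986 + 576175) + 328814))/(-130994 - 3810284) = (1552420 + (2026161 + 328814))/(-3941278) = (1552420 + 2354975)*(-1/3941278) = 3907395*(-1/3941278) = -126045/127138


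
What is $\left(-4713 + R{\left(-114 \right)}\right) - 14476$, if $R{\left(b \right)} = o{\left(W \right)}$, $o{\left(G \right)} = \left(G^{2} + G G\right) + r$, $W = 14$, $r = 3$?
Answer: $-18794$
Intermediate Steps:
$o{\left(G \right)} = 3 + 2 G^{2}$ ($o{\left(G \right)} = \left(G^{2} + G G\right) + 3 = \left(G^{2} + G^{2}\right) + 3 = 2 G^{2} + 3 = 3 + 2 G^{2}$)
$R{\left(b \right)} = 395$ ($R{\left(b \right)} = 3 + 2 \cdot 14^{2} = 3 + 2 \cdot 196 = 3 + 392 = 395$)
$\left(-4713 + R{\left(-114 \right)}\right) - 14476 = \left(-4713 + 395\right) - 14476 = -4318 - 14476 = -18794$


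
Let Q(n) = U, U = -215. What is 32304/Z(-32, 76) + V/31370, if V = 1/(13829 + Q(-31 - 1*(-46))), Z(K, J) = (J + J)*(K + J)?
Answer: 431128356419/89257876620 ≈ 4.8301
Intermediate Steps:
Z(K, J) = 2*J*(J + K) (Z(K, J) = (2*J)*(J + K) = 2*J*(J + K))
Q(n) = -215
V = 1/13614 (V = 1/(13829 - 215) = 1/13614 ≈ 7.3454e-5)
32304/Z(-32, 76) + V/31370 = 32304/((2*76*(76 - 32))) + (1/13614)/31370 = 32304/((2*76*44)) + (1/13614)*(1/31370) = 32304/6688 + 1/427071180 = 32304*(1/6688) + 1/427071180 = 2019/418 + 1/427071180 = 431128356419/89257876620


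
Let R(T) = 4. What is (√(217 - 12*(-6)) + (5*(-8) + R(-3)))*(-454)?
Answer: 8626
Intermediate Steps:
(√(217 - 12*(-6)) + (5*(-8) + R(-3)))*(-454) = (√(217 - 12*(-6)) + (5*(-8) + 4))*(-454) = (√(217 + 72) + (-40 + 4))*(-454) = (√289 - 36)*(-454) = (17 - 36)*(-454) = -19*(-454) = 8626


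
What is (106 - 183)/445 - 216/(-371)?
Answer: 67553/165095 ≈ 0.40918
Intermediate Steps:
(106 - 183)/445 - 216/(-371) = -77*1/445 - 216*(-1/371) = -77/445 + 216/371 = 67553/165095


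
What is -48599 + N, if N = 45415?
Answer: -3184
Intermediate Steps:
-48599 + N = -48599 + 45415 = -3184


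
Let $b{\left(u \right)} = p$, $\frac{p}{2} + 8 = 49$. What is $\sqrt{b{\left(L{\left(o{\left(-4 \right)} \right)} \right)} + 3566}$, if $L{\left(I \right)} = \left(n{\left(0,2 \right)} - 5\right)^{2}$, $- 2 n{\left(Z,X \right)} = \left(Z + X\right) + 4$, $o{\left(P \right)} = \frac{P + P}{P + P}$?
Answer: $8 \sqrt{57} \approx 60.399$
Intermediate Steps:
$o{\left(P \right)} = 1$ ($o{\left(P \right)} = \frac{2 P}{2 P} = 2 P \frac{1}{2 P} = 1$)
$n{\left(Z,X \right)} = -2 - \frac{X}{2} - \frac{Z}{2}$ ($n{\left(Z,X \right)} = - \frac{\left(Z + X\right) + 4}{2} = - \frac{\left(X + Z\right) + 4}{2} = - \frac{4 + X + Z}{2} = -2 - \frac{X}{2} - \frac{Z}{2}$)
$p = 82$ ($p = -16 + 2 \cdot 49 = -16 + 98 = 82$)
$L{\left(I \right)} = 64$ ($L{\left(I \right)} = \left(\left(-2 - 1 - 0\right) - 5\right)^{2} = \left(\left(-2 - 1 + 0\right) - 5\right)^{2} = \left(-3 - 5\right)^{2} = \left(-8\right)^{2} = 64$)
$b{\left(u \right)} = 82$
$\sqrt{b{\left(L{\left(o{\left(-4 \right)} \right)} \right)} + 3566} = \sqrt{82 + 3566} = \sqrt{3648} = 8 \sqrt{57}$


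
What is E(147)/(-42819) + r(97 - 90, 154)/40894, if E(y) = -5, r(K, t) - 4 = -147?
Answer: -845521/250148598 ≈ -0.0033801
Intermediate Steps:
r(K, t) = -143 (r(K, t) = 4 - 147 = -143)
E(147)/(-42819) + r(97 - 90, 154)/40894 = -5/(-42819) - 143/40894 = -5*(-1/42819) - 143*1/40894 = 5/42819 - 143/40894 = -845521/250148598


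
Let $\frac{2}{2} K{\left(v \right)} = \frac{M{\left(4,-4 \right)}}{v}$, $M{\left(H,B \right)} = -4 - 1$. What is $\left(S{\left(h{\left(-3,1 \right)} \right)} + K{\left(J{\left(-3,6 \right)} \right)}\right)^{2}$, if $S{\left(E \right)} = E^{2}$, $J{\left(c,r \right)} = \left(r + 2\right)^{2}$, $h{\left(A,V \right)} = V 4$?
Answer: $\frac{1038361}{4096} \approx 253.51$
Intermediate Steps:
$h{\left(A,V \right)} = 4 V$
$M{\left(H,B \right)} = -5$ ($M{\left(H,B \right)} = -4 - 1 = -5$)
$J{\left(c,r \right)} = \left(2 + r\right)^{2}$
$K{\left(v \right)} = - \frac{5}{v}$
$\left(S{\left(h{\left(-3,1 \right)} \right)} + K{\left(J{\left(-3,6 \right)} \right)}\right)^{2} = \left(\left(4 \cdot 1\right)^{2} - \frac{5}{\left(2 + 6\right)^{2}}\right)^{2} = \left(4^{2} - \frac{5}{8^{2}}\right)^{2} = \left(16 - \frac{5}{64}\right)^{2} = \left(\frac{1019}{64}\right)^{2} = \frac{1038361}{4096}$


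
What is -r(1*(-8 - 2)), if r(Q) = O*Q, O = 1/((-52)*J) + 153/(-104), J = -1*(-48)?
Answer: -18365/1248 ≈ -14.716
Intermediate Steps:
J = 48
O = -3673/2496 (O = 1/(-52*48) + 153/(-104) = -1/52*1/48 + 153*(-1/104) = -1/2496 - 153/104 = -3673/2496 ≈ -1.4716)
r(Q) = -3673*Q/2496
-r(1*(-8 - 2)) = -(-3673)*1*(-8 - 2)/2496 = -(-3673)*1*(-10)/2496 = -(-3673)*(-10)/2496 = -1*18365/1248 = -18365/1248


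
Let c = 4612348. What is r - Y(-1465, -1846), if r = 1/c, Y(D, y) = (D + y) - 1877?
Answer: 23928861425/4612348 ≈ 5188.0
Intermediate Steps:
Y(D, y) = -1877 + D + y
r = 1/4612348 ≈ 2.1681e-7
r - Y(-1465, -1846) = 1/4612348 - (-1877 - 1465 - 1846) = 1/4612348 - 1*(-5188) = 1/4612348 + 5188 = 23928861425/4612348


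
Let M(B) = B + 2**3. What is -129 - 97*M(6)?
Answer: -1487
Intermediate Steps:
M(B) = 8 + B (M(B) = B + 8 = 8 + B)
-129 - 97*M(6) = -129 - 97*(8 + 6) = -129 - 97*14 = -129 - 1358 = -1487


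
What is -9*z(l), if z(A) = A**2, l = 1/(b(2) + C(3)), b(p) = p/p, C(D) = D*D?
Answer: -9/100 ≈ -0.090000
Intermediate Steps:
C(D) = D**2
b(p) = 1
l = 1/10 (l = 1/(1 + 3**2) = 1/(1 + 9) = 1/10 ≈ 0.10000)
-9*z(l) = -9*(1/10)**2 = -9*1/100 = -9/100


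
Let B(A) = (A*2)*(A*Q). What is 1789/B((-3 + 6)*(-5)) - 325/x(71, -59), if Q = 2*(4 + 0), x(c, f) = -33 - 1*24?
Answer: 423991/68400 ≈ 6.1987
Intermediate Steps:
x(c, f) = -57 (x(c, f) = -33 - 24 = -57)
Q = 8 (Q = 2*4 = 8)
B(A) = 16*A² (B(A) = (A*2)*(A*8) = (2*A)*(8*A) = 16*A²)
1789/B((-3 + 6)*(-5)) - 325/x(71, -59) = 1789/((16*((-3 + 6)*(-5))²)) - 325/(-57) = 1789/((16*(3*(-5))²)) - 325*(-1/57) = 1789/((16*(-15)²)) + 325/57 = 1789/((16*225)) + 325/57 = 1789/3600 + 325/57 = 423991/68400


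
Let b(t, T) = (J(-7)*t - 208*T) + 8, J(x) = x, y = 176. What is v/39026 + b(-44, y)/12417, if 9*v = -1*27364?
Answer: -2181127186/726878763 ≈ -3.0007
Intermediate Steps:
b(t, T) = 8 - 208*T - 7*t (b(t, T) = (-7*t - 208*T) + 8 = (-208*T - 7*t) + 8 = 8 - 208*T - 7*t)
v = -27364/9 (v = (-1*27364)/9 = (⅑)*(-27364) = -27364/9 ≈ -3040.4)
v/39026 + b(-44, y)/12417 = -27364/9/39026 + (8 - 208*176 - 7*(-44))/12417 = -27364/9*1/39026 + (8 - 36608 + 308)*(1/12417) = -13682/175617 - 36292*1/12417 = -13682/175617 - 36292/12417 = -2181127186/726878763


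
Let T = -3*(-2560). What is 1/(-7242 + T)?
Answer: 1/438 ≈ 0.0022831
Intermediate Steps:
T = 7680
1/(-7242 + T) = 1/(-7242 + 7680) = 1/438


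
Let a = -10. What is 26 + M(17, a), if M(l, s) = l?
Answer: 43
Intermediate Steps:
26 + M(17, a) = 26 + 17 = 43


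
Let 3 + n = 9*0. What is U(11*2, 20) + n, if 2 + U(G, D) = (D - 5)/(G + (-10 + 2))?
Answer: -55/14 ≈ -3.9286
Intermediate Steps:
n = -3 (n = -3 + 9*0 = -3 + 0 = -3)
U(G, D) = -2 + (-5 + D)/(-8 + G) (U(G, D) = -2 + (D - 5)/(G + (-10 + 2)) = -2 + (-5 + D)/(G - 8) = -2 + (-5 + D)/(-8 + G))
U(11*2, 20) + n = (11 + 20 - 22*2)/(-8 + 11*2) - 3 = (11 + 20 - 2*22)/(-8 + 22) - 3 = (11 + 20 - 44)/14 - 3 = (1/14)*(-13) - 3 = -13/14 - 3 = -55/14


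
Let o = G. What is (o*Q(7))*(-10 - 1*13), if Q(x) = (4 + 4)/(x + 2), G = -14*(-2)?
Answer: -5152/9 ≈ -572.44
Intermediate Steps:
G = 28
o = 28
Q(x) = 8/(2 + x)
(o*Q(7))*(-10 - 1*13) = (28*(8/(2 + 7)))*(-10 - 1*13) = (28*(8/9))*(-10 - 13) = (28*(8*(1/9)))*(-23) = (28*(8/9))*(-23) = (224/9)*(-23) = -5152/9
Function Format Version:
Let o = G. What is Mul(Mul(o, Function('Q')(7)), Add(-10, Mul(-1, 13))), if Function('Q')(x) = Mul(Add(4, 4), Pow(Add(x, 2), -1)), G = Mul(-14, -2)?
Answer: Rational(-5152, 9) ≈ -572.44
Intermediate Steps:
G = 28
o = 28
Function('Q')(x) = Mul(8, Pow(Add(2, x), -1))
Mul(Mul(o, Function('Q')(7)), Add(-10, Mul(-1, 13))) = Mul(Mul(28, Mul(8, Pow(Add(2, 7), -1))), Add(-10, Mul(-1, 13))) = Mul(Mul(28, Mul(8, Pow(9, -1))), Add(-10, -13)) = Mul(Mul(28, Mul(8, Rational(1, 9))), -23) = Mul(Mul(28, Rational(8, 9)), -23) = Mul(Rational(224, 9), -23) = Rational(-5152, 9)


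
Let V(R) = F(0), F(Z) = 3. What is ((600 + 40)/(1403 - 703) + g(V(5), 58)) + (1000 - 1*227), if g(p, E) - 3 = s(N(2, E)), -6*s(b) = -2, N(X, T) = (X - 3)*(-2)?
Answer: 81611/105 ≈ 777.25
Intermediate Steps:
N(X, T) = 6 - 2*X (N(X, T) = (-3 + X)*(-2) = 6 - 2*X)
s(b) = ⅓ (s(b) = -⅙*(-2) = ⅓)
V(R) = 3
g(p, E) = 10/3 (g(p, E) = 3 + ⅓ = 10/3)
((600 + 40)/(1403 - 703) + g(V(5), 58)) + (1000 - 1*227) = ((600 + 40)/(1403 - 703) + 10/3) + (1000 - 1*227) = (640/700 + 10/3) + (1000 - 227) = (640*(1/700) + 10/3) + 773 = (32/35 + 10/3) + 773 = 446/105 + 773 = 81611/105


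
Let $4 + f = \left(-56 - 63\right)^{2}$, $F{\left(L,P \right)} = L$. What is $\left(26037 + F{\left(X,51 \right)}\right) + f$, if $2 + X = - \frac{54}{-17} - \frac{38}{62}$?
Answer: $\frac{21182535}{527} \approx 40195.0$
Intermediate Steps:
$X = \frac{297}{527}$ ($X = -2 - \left(- \frac{54}{17} + \frac{19}{31}\right) = -2 - - \frac{1351}{527} = -2 + \left(\frac{54}{17} - \frac{19}{31}\right) = -2 + \frac{1351}{527} = \frac{297}{527} \approx 0.56357$)
$f = 14157$ ($f = -4 + \left(-56 - 63\right)^{2} = -4 + \left(-119\right)^{2} = -4 + 14161 = 14157$)
$\left(26037 + F{\left(X,51 \right)}\right) + f = \left(26037 + \frac{297}{527}\right) + 14157 = \frac{13721796}{527} + 14157 = \frac{21182535}{527}$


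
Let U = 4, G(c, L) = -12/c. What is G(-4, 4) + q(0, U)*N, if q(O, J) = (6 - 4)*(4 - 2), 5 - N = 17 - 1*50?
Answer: 155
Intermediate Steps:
N = 38 (N = 5 - (17 - 1*50) = 5 - (17 - 50) = 5 - 1*(-33) = 5 + 33 = 38)
q(O, J) = 4 (q(O, J) = 2*2 = 4)
G(-4, 4) + q(0, U)*N = -12/(-4) + 4*38 = -12*(-¼) + 152 = 3 + 152 = 155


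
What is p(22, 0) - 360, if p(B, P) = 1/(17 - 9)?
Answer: -2879/8 ≈ -359.88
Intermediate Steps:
p(B, P) = ⅛ (p(B, P) = 1/8 = ⅛)
p(22, 0) - 360 = ⅛ - 360 = -2879/8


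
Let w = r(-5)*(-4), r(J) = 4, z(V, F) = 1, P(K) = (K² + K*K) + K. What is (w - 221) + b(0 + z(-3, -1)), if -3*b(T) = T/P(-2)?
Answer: -4267/18 ≈ -237.06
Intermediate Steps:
P(K) = K + 2*K² (P(K) = (K² + K²) + K = 2*K² + K = K + 2*K²)
w = -16 (w = 4*(-4) = -16)
b(T) = -T/18 (b(T) = -T/(3*((-2*(1 + 2*(-2))))) = -T/(3*((-2*(1 - 4)))) = -T/(3*((-2*(-3)))) = -T/(3*6) = -T/18)
(w - 221) + b(0 + z(-3, -1)) = (-16 - 221) - (0 + 1)/18 = -237 - 1/18*1 = -237 - 1/18 = -4267/18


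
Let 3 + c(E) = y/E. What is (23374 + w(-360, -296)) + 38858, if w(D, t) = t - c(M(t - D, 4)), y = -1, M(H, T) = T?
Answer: 247757/4 ≈ 61939.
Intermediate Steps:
c(E) = -3 - 1/E
w(D, t) = 13/4 + t (w(D, t) = t - (-3 - 1/4) = t - (-3 - 1*¼) = t - (-3 - ¼) = t - 1*(-13/4) = t + 13/4 = 13/4 + t)
(23374 + w(-360, -296)) + 38858 = (23374 + (13/4 - 296)) + 38858 = (23374 - 1171/4) + 38858 = 92325/4 + 38858 = 247757/4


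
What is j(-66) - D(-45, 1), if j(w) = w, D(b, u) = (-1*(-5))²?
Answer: -91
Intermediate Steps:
D(b, u) = 25 (D(b, u) = 5² = 25)
j(-66) - D(-45, 1) = -66 - 1*25 = -66 - 25 = -91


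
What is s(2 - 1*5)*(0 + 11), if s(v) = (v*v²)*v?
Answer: 891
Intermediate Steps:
s(v) = v⁴ (s(v) = v³*v = v⁴)
s(2 - 1*5)*(0 + 11) = (2 - 1*5)⁴*(0 + 11) = (2 - 5)⁴*11 = (-3)⁴*11 = 81*11 = 891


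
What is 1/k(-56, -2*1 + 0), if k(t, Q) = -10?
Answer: -⅒ ≈ -0.10000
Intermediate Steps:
1/k(-56, -2*1 + 0) = 1/(-10) = -⅒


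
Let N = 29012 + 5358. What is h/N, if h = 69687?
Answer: 69687/34370 ≈ 2.0276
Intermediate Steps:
N = 34370
h/N = 69687/34370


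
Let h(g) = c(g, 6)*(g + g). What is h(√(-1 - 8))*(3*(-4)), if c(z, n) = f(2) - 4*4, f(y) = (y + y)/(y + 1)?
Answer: 1056*I ≈ 1056.0*I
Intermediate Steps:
f(y) = 2*y/(1 + y) (f(y) = (2*y)/(1 + y) = 2*y/(1 + y))
c(z, n) = -44/3 (c(z, n) = 2*2/(1 + 2) - 4*4 = 2*2/3 - 16 = 2*2*(⅓) - 16 = 4/3 - 16 = -44/3)
h(g) = -88*g/3 (h(g) = -44*(g + g)/3 = -88*g/3)
h(√(-1 - 8))*(3*(-4)) = (-88*√(-1 - 8)/3)*(3*(-4)) = -88*I*(-12) = 1056*I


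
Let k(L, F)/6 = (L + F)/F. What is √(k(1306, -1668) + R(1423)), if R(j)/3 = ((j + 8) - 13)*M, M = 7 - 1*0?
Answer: √575365897/139 ≈ 172.57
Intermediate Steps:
k(L, F) = 6*(F + L)/F (k(L, F) = 6*((L + F)/F) = 6*((F + L)/F) = 6*(F + L)/F)
M = 7 (M = 7 + 0 = 7)
R(j) = -105 + 21*j (R(j) = 3*(((j + 8) - 13)*7) = 3*(((8 + j) - 13)*7) = 3*((-5 + j)*7) = 3*(-35 + 7*j) = -105 + 21*j)
√(k(1306, -1668) + R(1423)) = √((6 + 6*1306/(-1668)) + (-105 + 21*1423)) = √((6 + 6*1306*(-1/1668)) + (-105 + 29883)) = √((6 - 653/139) + 29778) = √(181/139 + 29778) = √(4139323/139) = √575365897/139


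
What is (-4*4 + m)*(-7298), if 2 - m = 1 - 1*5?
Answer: 72980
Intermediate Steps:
m = 6 (m = 2 - (1 - 1*5) = 2 - (1 - 5) = 2 - 1*(-4) = 2 + 4 = 6)
(-4*4 + m)*(-7298) = (-4*4 + 6)*(-7298) = (-16 + 6)*(-7298) = -10*(-7298) = 72980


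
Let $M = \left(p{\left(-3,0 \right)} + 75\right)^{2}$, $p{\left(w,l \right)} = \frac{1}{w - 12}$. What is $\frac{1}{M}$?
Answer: $\frac{225}{1263376} \approx 0.00017809$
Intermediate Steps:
$p{\left(w,l \right)} = \frac{1}{-12 + w}$
$M = \frac{1263376}{225}$ ($M = \left(\frac{1}{-12 - 3} + 75\right)^{2} = \left(\frac{1}{-15} + 75\right)^{2} = \left(- \frac{1}{15} + 75\right)^{2} = \left(\frac{1124}{15}\right)^{2} = \frac{1263376}{225} \approx 5615.0$)
$\frac{1}{M} = \frac{1}{\frac{1263376}{225}} = \frac{225}{1263376}$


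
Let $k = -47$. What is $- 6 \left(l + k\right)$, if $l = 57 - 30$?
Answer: $120$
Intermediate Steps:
$l = 27$ ($l = 57 - 30 = 27$)
$- 6 \left(l + k\right) = - 6 \left(27 - 47\right) = \left(-6\right) \left(-20\right) = 120$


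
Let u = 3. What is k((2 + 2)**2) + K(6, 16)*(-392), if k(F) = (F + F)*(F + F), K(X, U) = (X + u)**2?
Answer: -30728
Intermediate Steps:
K(X, U) = (3 + X)**2 (K(X, U) = (X + 3)**2 = (3 + X)**2)
k(F) = 4*F**2 (k(F) = (2*F)*(2*F) = 4*F**2)
k((2 + 2)**2) + K(6, 16)*(-392) = 4*((2 + 2)**2)**2 + (3 + 6)**2*(-392) = 4*(4**2)**2 + 9**2*(-392) = 4*16**2 + 81*(-392) = 4*256 - 31752 = 1024 - 31752 = -30728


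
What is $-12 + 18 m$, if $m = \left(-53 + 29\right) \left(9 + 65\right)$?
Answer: $-31980$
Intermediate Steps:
$m = -1776$ ($m = \left(-24\right) 74 = -1776$)
$-12 + 18 m = -12 + 18 \left(-1776\right) = -12 - 31968 = -31980$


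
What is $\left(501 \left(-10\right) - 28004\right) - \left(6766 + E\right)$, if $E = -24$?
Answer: $-39756$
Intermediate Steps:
$\left(501 \left(-10\right) - 28004\right) - \left(6766 + E\right) = \left(501 \left(-10\right) - 28004\right) - 6742 = \left(-5010 - 28004\right) + \left(-6766 + 24\right) = -33014 - 6742 = -39756$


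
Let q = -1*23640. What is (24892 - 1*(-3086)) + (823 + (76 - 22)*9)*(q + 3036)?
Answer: -26942658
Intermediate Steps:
q = -23640
(24892 - 1*(-3086)) + (823 + (76 - 22)*9)*(q + 3036) = (24892 - 1*(-3086)) + (823 + (76 - 22)*9)*(-23640 + 3036) = (24892 + 3086) + (823 + 54*9)*(-20604) = 27978 + (823 + 486)*(-20604) = 27978 + 1309*(-20604) = 27978 - 26970636 = -26942658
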